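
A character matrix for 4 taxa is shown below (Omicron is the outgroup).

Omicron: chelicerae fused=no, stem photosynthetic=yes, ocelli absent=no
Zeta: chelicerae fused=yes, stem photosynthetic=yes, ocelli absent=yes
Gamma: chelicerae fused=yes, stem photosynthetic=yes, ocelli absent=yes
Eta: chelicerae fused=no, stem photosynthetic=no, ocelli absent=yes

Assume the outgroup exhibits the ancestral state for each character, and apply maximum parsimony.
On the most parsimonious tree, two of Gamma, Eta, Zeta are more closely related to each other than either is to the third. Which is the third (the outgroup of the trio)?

Eta

Character polarity is set by the outgroup: the derived state is whichever differs from the outgroup's state, so for stem photosynthetic the derived state is 'no', and for the remaining characters it is 'yes'.
Only Gamma and Zeta show the derived state 'yes' for chelicerae fused, supporting them as a clade.
stem photosynthetic: derived state 'no' in Eta only — an autapomorphy, so it tells us nothing about relationships among taxa.
ocelli absent (derived state 'yes') is shared by all ingroup taxa — unites the whole ingroup.
Most parsimonious ingroup topology: ((Zeta,Gamma),Eta).
Zeta and Gamma share a more recent common ancestor with each other than either does with Eta, so Eta is the least closely related of the three.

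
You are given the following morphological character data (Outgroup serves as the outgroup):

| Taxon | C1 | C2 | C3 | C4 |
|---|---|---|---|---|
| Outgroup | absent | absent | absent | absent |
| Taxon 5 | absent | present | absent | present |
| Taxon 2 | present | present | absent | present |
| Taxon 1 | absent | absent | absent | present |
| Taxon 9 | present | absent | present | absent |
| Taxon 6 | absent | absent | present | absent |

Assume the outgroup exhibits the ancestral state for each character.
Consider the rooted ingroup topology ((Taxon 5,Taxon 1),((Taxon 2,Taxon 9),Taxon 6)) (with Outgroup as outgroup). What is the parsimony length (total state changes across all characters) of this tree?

7

Map each character onto ((Taxon 5,Taxon 1),((Taxon 2,Taxon 9),Taxon 6)) (rooted by Outgroup) and count the minimum state changes it requires (Fitch parsimony):
C1: 1; C2: 2; C3: 2; C4: 2.
Total tree length = 7.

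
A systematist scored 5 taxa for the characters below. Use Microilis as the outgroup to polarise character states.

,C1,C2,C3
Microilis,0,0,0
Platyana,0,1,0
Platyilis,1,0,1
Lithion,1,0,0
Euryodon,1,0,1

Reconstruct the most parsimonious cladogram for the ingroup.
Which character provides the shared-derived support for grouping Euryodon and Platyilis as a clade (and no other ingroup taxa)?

The outgroup has state '0' for every character, so '1' is the derived state throughout.
C1: derived state '1' in Euryodon, Lithion, and Platyilis only — synapomorphy for {Euryodon, Lithion, Platyilis}.
C2: derived state '1' in Platyana only — an autapomorphy, so it tells us nothing about relationships among taxa.
C3: derived state '1' in Euryodon and Platyilis only — synapomorphy for {Euryodon, Platyilis}.
Most parsimonious ingroup topology: (Platyana,((Platyilis,Euryodon),Lithion)).
The clade {Euryodon, Platyilis} is supported by C3: its derived state '1' occurs in exactly those taxa and in no other taxon (including the outgroup).

C3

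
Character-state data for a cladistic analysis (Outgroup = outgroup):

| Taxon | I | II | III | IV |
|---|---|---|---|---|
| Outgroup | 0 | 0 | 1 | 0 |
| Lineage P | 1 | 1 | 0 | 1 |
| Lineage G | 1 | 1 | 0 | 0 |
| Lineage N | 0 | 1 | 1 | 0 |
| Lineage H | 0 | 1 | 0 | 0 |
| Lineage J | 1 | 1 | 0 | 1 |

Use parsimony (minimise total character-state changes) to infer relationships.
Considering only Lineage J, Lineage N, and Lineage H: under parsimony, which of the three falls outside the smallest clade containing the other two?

Lineage N

Character polarity is set by the outgroup: the derived state is whichever differs from the outgroup's state, so for III the derived state is '0', and for the remaining characters it is '1'.
I: derived state '1' in Lineage G, Lineage J, and Lineage P only — synapomorphy for {Lineage G, Lineage J, Lineage P}.
II (derived state '1') is shared by all ingroup taxa — unites the whole ingroup.
Only Lineage G, Lineage H, Lineage J, and Lineage P show the derived state '0' for III, supporting them as a clade.
IV: derived state '1' in Lineage J and Lineage P only — synapomorphy for {Lineage J, Lineage P}.
Most parsimonious ingroup topology: ((((Lineage P,Lineage J),Lineage G),Lineage H),Lineage N).
Lineage H and Lineage J share a more recent common ancestor with each other than either does with Lineage N, so Lineage N is the least closely related of the three.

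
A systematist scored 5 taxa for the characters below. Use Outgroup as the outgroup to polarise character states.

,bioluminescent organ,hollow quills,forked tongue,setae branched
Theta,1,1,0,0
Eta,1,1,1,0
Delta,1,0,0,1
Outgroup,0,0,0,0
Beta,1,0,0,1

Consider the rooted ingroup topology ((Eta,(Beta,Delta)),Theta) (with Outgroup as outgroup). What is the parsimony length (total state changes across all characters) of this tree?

5

Map each character onto ((Eta,(Beta,Delta)),Theta) (rooted by Outgroup) and count the minimum state changes it requires (Fitch parsimony):
bioluminescent organ: 1; hollow quills: 2; forked tongue: 1; setae branched: 1.
Total tree length = 5.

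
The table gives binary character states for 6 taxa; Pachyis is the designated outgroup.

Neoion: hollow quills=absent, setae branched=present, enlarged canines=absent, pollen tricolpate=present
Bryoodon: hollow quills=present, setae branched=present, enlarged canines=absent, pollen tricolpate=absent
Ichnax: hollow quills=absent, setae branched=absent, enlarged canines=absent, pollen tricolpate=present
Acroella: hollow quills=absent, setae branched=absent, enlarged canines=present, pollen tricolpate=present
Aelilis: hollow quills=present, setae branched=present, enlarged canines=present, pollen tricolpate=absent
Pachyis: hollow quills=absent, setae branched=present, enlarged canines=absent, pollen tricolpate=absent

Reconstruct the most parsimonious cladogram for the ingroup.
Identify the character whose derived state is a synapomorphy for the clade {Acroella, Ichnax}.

setae branched

Character polarity is set by the outgroup: the derived state is whichever differs from the outgroup's state, so for setae branched the derived state is 'absent', and for the remaining characters it is 'present'.
hollow quills: derived state 'present' in Aelilis and Bryoodon only — synapomorphy for {Aelilis, Bryoodon}.
setae branched: derived state 'absent' in Acroella and Ichnax only — synapomorphy for {Acroella, Ichnax}.
enlarged canines groups Acroella and Aelilis, which is incompatible with the clades supported by the remaining characters; treating it as convergent (homoplasy) costs fewer steps than any alternative tree.
pollen tricolpate: derived state 'present' in Acroella, Ichnax, and Neoion only — synapomorphy for {Acroella, Ichnax, Neoion}.
Most parsimonious ingroup topology: (((Acroella,Ichnax),Neoion),(Aelilis,Bryoodon)).
The clade {Acroella, Ichnax} is supported by setae branched: its derived state 'absent' occurs in exactly those taxa and in no other taxon (including the outgroup).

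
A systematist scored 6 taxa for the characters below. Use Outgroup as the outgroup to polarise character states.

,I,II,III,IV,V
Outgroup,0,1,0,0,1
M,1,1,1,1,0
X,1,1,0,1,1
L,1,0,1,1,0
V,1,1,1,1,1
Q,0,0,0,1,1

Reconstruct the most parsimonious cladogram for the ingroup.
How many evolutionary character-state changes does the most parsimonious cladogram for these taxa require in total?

Character polarity is set by the outgroup: the derived state is whichever differs from the outgroup's state, so for II, V the derived state is '0', and for the remaining characters it is '1'.
Only L, M, V, and X show the derived state '1' for I, supporting them as a clade.
II groups L and Q, which is incompatible with the clades supported by the remaining characters; treating it as convergent (homoplasy) costs fewer steps than any alternative tree.
III (derived state '1') is shared by L, M, and V — a synapomorphy uniting that clade.
All ingroup taxa share the derived state '1' for IV; it defines the ingroup but does not resolve relationships within it.
V: derived state '0' in L and M only — synapomorphy for {L, M}.
Most parsimonious ingroup topology: ((((M,L),V),X),Q).
Changes per character on this tree: I: 1; II: 2; III: 1; IV: 1; V: 1.
Total = 6.

6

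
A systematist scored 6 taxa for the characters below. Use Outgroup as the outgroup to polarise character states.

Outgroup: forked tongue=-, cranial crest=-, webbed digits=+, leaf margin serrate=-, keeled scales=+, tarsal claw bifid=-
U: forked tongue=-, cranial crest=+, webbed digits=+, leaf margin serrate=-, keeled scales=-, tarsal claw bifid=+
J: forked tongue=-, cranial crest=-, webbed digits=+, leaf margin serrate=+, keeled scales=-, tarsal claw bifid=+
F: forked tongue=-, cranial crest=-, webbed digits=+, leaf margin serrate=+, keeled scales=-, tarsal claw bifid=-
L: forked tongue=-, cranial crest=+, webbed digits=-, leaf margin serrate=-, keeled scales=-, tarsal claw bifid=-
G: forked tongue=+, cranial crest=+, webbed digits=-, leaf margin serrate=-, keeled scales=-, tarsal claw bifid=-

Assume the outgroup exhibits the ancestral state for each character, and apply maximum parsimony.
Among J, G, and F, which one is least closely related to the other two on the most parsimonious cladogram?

Character polarity is set by the outgroup: the derived state is whichever differs from the outgroup's state, so for webbed digits, keeled scales the derived state is '-', and for the remaining characters it is '+'.
forked tongue: derived state '+' in G only — an autapomorphy, so it tells us nothing about relationships among taxa.
Only G, L, and U show the derived state '+' for cranial crest, supporting them as a clade.
webbed digits: derived state '-' in G and L only — synapomorphy for {G, L}.
Only F and J show the derived state '+' for leaf margin serrate, supporting them as a clade.
keeled scales (derived state '-') is shared by all ingroup taxa — unites the whole ingroup.
tarsal claw bifid (state '+') occurs in J and U but conflicts with the nesting implied by the other characters — most parsimoniously interpreted as homoplasy.
Most parsimonious ingroup topology: ((U,(L,G)),(J,F)).
F and J share a more recent common ancestor with each other than either does with G, so G is the least closely related of the three.

G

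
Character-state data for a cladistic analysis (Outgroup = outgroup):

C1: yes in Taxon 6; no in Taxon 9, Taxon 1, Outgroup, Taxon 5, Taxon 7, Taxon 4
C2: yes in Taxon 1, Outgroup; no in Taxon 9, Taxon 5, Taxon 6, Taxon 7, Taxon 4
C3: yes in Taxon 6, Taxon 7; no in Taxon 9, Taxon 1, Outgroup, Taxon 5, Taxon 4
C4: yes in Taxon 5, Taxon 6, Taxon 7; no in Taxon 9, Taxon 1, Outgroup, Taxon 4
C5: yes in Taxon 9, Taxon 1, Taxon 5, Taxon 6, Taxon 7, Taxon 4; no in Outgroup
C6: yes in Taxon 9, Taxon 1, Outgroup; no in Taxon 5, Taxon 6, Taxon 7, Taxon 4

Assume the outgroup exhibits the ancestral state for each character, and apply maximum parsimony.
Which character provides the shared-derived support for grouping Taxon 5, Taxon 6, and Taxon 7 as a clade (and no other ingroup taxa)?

Character polarity is set by the outgroup: the derived state is whichever differs from the outgroup's state, so for C2, C6 the derived state is 'no', and for the remaining characters it is 'yes'.
C1 (derived state 'yes') is unique to Taxon 6 (autapomorphy; uninformative for grouping).
C2: derived state 'no' in Taxon 4, Taxon 5, Taxon 6, Taxon 7, and Taxon 9 only — synapomorphy for {Taxon 4, Taxon 5, Taxon 6, Taxon 7, Taxon 9}.
C3: derived state 'yes' in Taxon 6 and Taxon 7 only — synapomorphy for {Taxon 6, Taxon 7}.
C4: derived state 'yes' in Taxon 5, Taxon 6, and Taxon 7 only — synapomorphy for {Taxon 5, Taxon 6, Taxon 7}.
C5 (derived state 'yes') is shared by all ingroup taxa — unites the whole ingroup.
Only Taxon 4, Taxon 5, Taxon 6, and Taxon 7 show the derived state 'no' for C6, supporting them as a clade.
Most parsimonious ingroup topology: (((((Taxon 6,Taxon 7),Taxon 5),Taxon 4),Taxon 9),Taxon 1).
The clade {Taxon 5, Taxon 6, Taxon 7} is supported by C4: its derived state 'yes' occurs in exactly those taxa and in no other taxon (including the outgroup).

C4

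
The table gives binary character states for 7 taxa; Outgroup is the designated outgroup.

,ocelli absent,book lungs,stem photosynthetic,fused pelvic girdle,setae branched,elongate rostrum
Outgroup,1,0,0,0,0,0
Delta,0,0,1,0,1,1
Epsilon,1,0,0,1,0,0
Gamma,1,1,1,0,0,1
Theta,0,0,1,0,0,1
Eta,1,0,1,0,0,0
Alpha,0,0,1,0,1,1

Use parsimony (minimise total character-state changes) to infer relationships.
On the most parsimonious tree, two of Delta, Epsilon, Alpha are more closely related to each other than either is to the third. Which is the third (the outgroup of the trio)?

Epsilon

Character polarity is set by the outgroup: the derived state is whichever differs from the outgroup's state, so for ocelli absent the derived state is '0', and for the remaining characters it is '1'.
Only Alpha, Delta, and Theta show the derived state '0' for ocelli absent, supporting them as a clade.
book lungs: derived state '1' in Gamma only — an autapomorphy, so it tells us nothing about relationships among taxa.
Only Alpha, Delta, Eta, Gamma, and Theta show the derived state '1' for stem photosynthetic, supporting them as a clade.
fused pelvic girdle (derived state '1') is unique to Epsilon (autapomorphy; uninformative for grouping).
setae branched (derived state '1') is shared by Alpha and Delta — a synapomorphy uniting that clade.
elongate rostrum: derived state '1' in Alpha, Delta, Gamma, and Theta only — synapomorphy for {Alpha, Delta, Gamma, Theta}.
Most parsimonious ingroup topology: (((((Delta,Alpha),Theta),Gamma),Eta),Epsilon).
Alpha and Delta share a more recent common ancestor with each other than either does with Epsilon, so Epsilon is the least closely related of the three.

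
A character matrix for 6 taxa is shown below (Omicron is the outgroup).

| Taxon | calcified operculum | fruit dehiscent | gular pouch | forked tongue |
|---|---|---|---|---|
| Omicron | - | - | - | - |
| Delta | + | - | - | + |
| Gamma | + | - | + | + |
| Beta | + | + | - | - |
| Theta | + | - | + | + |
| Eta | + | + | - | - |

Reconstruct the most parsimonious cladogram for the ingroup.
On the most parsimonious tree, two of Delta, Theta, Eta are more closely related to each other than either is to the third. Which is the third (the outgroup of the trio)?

The outgroup has state '-' for every character, so '+' is the derived state throughout.
calcified operculum (derived state '+') is shared by all ingroup taxa — unites the whole ingroup.
Only Beta and Eta show the derived state '+' for fruit dehiscent, supporting them as a clade.
gular pouch (derived state '+') is shared by Gamma and Theta — a synapomorphy uniting that clade.
Only Delta, Gamma, and Theta show the derived state '+' for forked tongue, supporting them as a clade.
Most parsimonious ingroup topology: ((Delta,(Gamma,Theta)),(Beta,Eta)).
Theta and Delta share a more recent common ancestor with each other than either does with Eta, so Eta is the least closely related of the three.

Eta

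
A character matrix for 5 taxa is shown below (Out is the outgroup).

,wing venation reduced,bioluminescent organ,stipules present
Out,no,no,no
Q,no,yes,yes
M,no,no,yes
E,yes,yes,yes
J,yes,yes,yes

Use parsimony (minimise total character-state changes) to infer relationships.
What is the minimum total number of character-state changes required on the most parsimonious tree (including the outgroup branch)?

The outgroup has state 'no' for every character, so 'yes' is the derived state throughout.
wing venation reduced: derived state 'yes' in E and J only — synapomorphy for {E, J}.
bioluminescent organ (derived state 'yes') is shared by E, J, and Q — a synapomorphy uniting that clade.
All ingroup taxa share the derived state 'yes' for stipules present; it defines the ingroup but does not resolve relationships within it.
Most parsimonious ingroup topology: ((Q,(E,J)),M).
Changes per character on this tree: wing venation reduced: 1; bioluminescent organ: 1; stipules present: 1.
Total = 3.

3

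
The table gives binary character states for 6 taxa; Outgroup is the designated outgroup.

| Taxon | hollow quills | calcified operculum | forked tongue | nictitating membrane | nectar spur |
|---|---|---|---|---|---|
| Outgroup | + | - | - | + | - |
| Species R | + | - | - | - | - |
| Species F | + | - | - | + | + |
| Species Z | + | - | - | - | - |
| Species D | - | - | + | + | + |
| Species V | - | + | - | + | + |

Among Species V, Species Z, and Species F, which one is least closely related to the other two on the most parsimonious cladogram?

Character polarity is set by the outgroup: the derived state is whichever differs from the outgroup's state, so for hollow quills, nictitating membrane the derived state is '-', and for the remaining characters it is '+'.
hollow quills: derived state '-' in Species D and Species V only — synapomorphy for {Species D, Species V}.
calcified operculum (derived state '+') is unique to Species V (autapomorphy; uninformative for grouping).
forked tongue (derived state '+') is unique to Species D (autapomorphy; uninformative for grouping).
Only Species R and Species Z show the derived state '-' for nictitating membrane, supporting them as a clade.
Only Species D, Species F, and Species V show the derived state '+' for nectar spur, supporting them as a clade.
Most parsimonious ingroup topology: ((Species R,Species Z),(Species F,(Species D,Species V))).
Species V and Species F share a more recent common ancestor with each other than either does with Species Z, so Species Z is the least closely related of the three.

Species Z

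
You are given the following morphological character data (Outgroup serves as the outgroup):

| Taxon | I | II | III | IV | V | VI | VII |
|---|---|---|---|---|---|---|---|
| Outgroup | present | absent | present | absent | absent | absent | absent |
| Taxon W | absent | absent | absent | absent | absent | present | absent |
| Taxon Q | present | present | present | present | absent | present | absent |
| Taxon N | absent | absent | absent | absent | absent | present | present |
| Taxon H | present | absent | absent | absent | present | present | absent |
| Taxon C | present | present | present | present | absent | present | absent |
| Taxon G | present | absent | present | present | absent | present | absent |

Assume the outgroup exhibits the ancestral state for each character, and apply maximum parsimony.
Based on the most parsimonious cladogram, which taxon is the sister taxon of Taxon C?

Character polarity is set by the outgroup: the derived state is whichever differs from the outgroup's state, so for I, III the derived state is 'absent', and for the remaining characters it is 'present'.
I: derived state 'absent' in Taxon N and Taxon W only — synapomorphy for {Taxon N, Taxon W}.
II: derived state 'present' in Taxon C and Taxon Q only — synapomorphy for {Taxon C, Taxon Q}.
III (derived state 'absent') is shared by Taxon H, Taxon N, and Taxon W — a synapomorphy uniting that clade.
Only Taxon C, Taxon G, and Taxon Q show the derived state 'present' for IV, supporting them as a clade.
V (derived state 'present') is unique to Taxon H (autapomorphy; uninformative for grouping).
All ingroup taxa share the derived state 'present' for VI; it defines the ingroup but does not resolve relationships within it.
VII: derived state 'present' in Taxon N only — an autapomorphy, so it tells us nothing about relationships among taxa.
Most parsimonious ingroup topology: (((Taxon W,Taxon N),Taxon H),((Taxon Q,Taxon C),Taxon G)).
Taxon C and Taxon Q form a cherry on this tree, so they are sister taxa.

Taxon Q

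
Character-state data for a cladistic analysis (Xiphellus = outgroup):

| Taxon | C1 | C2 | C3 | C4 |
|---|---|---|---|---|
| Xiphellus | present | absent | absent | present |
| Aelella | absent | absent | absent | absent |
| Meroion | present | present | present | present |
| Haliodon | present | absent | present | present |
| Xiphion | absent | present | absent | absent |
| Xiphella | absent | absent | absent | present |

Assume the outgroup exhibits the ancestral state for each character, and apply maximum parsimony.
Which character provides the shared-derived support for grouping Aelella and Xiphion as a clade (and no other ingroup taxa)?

Character polarity is set by the outgroup: the derived state is whichever differs from the outgroup's state, so for C1, C4 the derived state is 'absent', and for the remaining characters it is 'present'.
C1 (derived state 'absent') is shared by Aelella, Xiphella, and Xiphion — a synapomorphy uniting that clade.
C2 groups Meroion and Xiphion, which is incompatible with the clades supported by the remaining characters; treating it as convergent (homoplasy) costs fewer steps than any alternative tree.
C3: derived state 'present' in Haliodon and Meroion only — synapomorphy for {Haliodon, Meroion}.
Only Aelella and Xiphion show the derived state 'absent' for C4, supporting them as a clade.
Most parsimonious ingroup topology: (((Aelella,Xiphion),Xiphella),(Meroion,Haliodon)).
The clade {Aelella, Xiphion} is supported by C4: its derived state 'absent' occurs in exactly those taxa and in no other taxon (including the outgroup).

C4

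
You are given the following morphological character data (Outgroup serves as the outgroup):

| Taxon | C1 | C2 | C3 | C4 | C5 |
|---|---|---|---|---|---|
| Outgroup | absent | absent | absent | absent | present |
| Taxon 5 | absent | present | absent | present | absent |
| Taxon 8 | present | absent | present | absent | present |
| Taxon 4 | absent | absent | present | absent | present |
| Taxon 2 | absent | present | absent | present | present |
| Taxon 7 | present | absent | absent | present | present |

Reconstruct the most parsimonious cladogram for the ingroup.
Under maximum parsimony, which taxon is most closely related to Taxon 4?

Taxon 8

Character polarity is set by the outgroup: the derived state is whichever differs from the outgroup's state, so for C5 the derived state is 'absent', and for the remaining characters it is 'present'.
C1 groups Taxon 7 and Taxon 8, which is incompatible with the clades supported by the remaining characters; treating it as convergent (homoplasy) costs fewer steps than any alternative tree.
Only Taxon 2 and Taxon 5 show the derived state 'present' for C2, supporting them as a clade.
Only Taxon 4 and Taxon 8 show the derived state 'present' for C3, supporting them as a clade.
C4 (derived state 'present') is shared by Taxon 2, Taxon 5, and Taxon 7 — a synapomorphy uniting that clade.
C5 (derived state 'absent') is unique to Taxon 5 (autapomorphy; uninformative for grouping).
Most parsimonious ingroup topology: (((Taxon 5,Taxon 2),Taxon 7),(Taxon 8,Taxon 4)).
Taxon 4 and Taxon 8 form a cherry on this tree, so they are sister taxa.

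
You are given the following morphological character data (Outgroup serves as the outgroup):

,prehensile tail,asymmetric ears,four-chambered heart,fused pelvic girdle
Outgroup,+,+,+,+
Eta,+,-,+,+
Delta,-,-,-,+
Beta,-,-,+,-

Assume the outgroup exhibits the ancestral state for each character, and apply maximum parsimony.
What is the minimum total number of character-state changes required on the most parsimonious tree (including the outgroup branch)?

The outgroup has state '+' for every character, so '-' is the derived state throughout.
prehensile tail: derived state '-' in Beta and Delta only — synapomorphy for {Beta, Delta}.
asymmetric ears (derived state '-') is shared by all ingroup taxa — unites the whole ingroup.
four-chambered heart (derived state '-') is unique to Delta (autapomorphy; uninformative for grouping).
fused pelvic girdle (derived state '-') is unique to Beta (autapomorphy; uninformative for grouping).
Most parsimonious ingroup topology: (Eta,(Delta,Beta)).
Changes per character on this tree: prehensile tail: 1; asymmetric ears: 1; four-chambered heart: 1; fused pelvic girdle: 1.
Total = 4.

4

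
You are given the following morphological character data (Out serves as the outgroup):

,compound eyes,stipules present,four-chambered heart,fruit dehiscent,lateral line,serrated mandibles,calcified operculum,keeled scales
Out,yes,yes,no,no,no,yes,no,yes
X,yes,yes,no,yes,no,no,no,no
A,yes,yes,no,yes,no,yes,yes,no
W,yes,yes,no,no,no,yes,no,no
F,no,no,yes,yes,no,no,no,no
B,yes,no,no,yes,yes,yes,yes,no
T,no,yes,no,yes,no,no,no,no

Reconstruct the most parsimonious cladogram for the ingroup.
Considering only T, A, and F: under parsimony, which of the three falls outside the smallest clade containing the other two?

Character polarity is set by the outgroup: the derived state is whichever differs from the outgroup's state, so for compound eyes, stipules present, serrated mandibles, keeled scales the derived state is 'no', and for the remaining characters it is 'yes'.
Only F and T show the derived state 'no' for compound eyes, supporting them as a clade.
stipules present groups B and F, which is incompatible with the clades supported by the remaining characters; treating it as convergent (homoplasy) costs fewer steps than any alternative tree.
four-chambered heart (derived state 'yes') is unique to F (autapomorphy; uninformative for grouping).
fruit dehiscent (derived state 'yes') is shared by A, B, F, T, and X — a synapomorphy uniting that clade.
lateral line: derived state 'yes' in B only — an autapomorphy, so it tells us nothing about relationships among taxa.
serrated mandibles (derived state 'no') is shared by F, T, and X — a synapomorphy uniting that clade.
calcified operculum: derived state 'yes' in A and B only — synapomorphy for {A, B}.
keeled scales (derived state 'no') is shared by all ingroup taxa — unites the whole ingroup.
Most parsimonious ingroup topology: (((X,(F,T)),(A,B)),W).
F and T share a more recent common ancestor with each other than either does with A, so A is the least closely related of the three.

A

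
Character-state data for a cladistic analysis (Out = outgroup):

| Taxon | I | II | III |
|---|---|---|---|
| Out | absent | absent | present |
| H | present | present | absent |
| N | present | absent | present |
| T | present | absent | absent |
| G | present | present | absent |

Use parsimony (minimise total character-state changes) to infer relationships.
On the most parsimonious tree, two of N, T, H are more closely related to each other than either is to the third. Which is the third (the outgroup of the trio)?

Character polarity is set by the outgroup: the derived state is whichever differs from the outgroup's state, so for III the derived state is 'absent', and for the remaining characters it is 'present'.
I (derived state 'present') is shared by all ingroup taxa — unites the whole ingroup.
II: derived state 'present' in G and H only — synapomorphy for {G, H}.
Only G, H, and T show the derived state 'absent' for III, supporting them as a clade.
Most parsimonious ingroup topology: (((H,G),T),N).
T and H share a more recent common ancestor with each other than either does with N, so N is the least closely related of the three.

N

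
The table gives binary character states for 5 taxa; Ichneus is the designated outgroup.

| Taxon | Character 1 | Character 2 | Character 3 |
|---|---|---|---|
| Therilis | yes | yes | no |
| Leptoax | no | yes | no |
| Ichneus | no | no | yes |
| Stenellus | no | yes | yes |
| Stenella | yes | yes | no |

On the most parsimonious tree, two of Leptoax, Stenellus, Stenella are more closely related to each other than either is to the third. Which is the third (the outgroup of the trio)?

Character polarity is set by the outgroup: the derived state is whichever differs from the outgroup's state, so for Character 3 the derived state is 'no', and for the remaining characters it is 'yes'.
Character 1: derived state 'yes' in Stenella and Therilis only — synapomorphy for {Stenella, Therilis}.
Character 2 (derived state 'yes') is shared by all ingroup taxa — unites the whole ingroup.
Character 3: derived state 'no' in Leptoax, Stenella, and Therilis only — synapomorphy for {Leptoax, Stenella, Therilis}.
Most parsimonious ingroup topology: (((Stenella,Therilis),Leptoax),Stenellus).
Leptoax and Stenella share a more recent common ancestor with each other than either does with Stenellus, so Stenellus is the least closely related of the three.

Stenellus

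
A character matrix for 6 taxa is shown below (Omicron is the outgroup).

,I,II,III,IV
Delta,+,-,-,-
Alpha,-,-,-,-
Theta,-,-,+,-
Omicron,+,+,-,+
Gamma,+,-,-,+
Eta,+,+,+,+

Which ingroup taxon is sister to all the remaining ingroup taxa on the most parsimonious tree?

Eta

Character polarity is set by the outgroup: the derived state is whichever differs from the outgroup's state, so for I, II, IV the derived state is '-', and for the remaining characters it is '+'.
I: derived state '-' in Alpha and Theta only — synapomorphy for {Alpha, Theta}.
Only Alpha, Delta, Gamma, and Theta show the derived state '-' for II, supporting them as a clade.
III (state '+') occurs in Eta and Theta but conflicts with the nesting implied by the other characters — most parsimoniously interpreted as homoplasy.
IV: derived state '-' in Alpha, Delta, and Theta only — synapomorphy for {Alpha, Delta, Theta}.
Most parsimonious ingroup topology: ((Gamma,(Delta,(Theta,Alpha))),Eta).
Eta is sister to the clade containing all other ingroup taxa, so it is the earliest-diverging (most basal) ingroup lineage.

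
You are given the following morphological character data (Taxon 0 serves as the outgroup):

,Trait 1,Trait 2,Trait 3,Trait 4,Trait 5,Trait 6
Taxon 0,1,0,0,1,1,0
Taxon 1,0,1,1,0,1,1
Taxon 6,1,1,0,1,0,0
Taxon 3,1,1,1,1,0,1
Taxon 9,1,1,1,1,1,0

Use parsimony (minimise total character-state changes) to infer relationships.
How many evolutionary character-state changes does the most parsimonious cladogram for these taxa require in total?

Character polarity is set by the outgroup: the derived state is whichever differs from the outgroup's state, so for Trait 1, Trait 4, Trait 5 the derived state is '0', and for the remaining characters it is '1'.
Trait 1: derived state '0' in Taxon 1 only — an autapomorphy, so it tells us nothing about relationships among taxa.
All ingroup taxa share the derived state '1' for Trait 2; it defines the ingroup but does not resolve relationships within it.
Trait 3 (derived state '1') is shared by Taxon 1, Taxon 3, and Taxon 9 — a synapomorphy uniting that clade.
Trait 4 (derived state '0') is unique to Taxon 1 (autapomorphy; uninformative for grouping).
Trait 5 groups Taxon 3 and Taxon 6, which is incompatible with the clades supported by the remaining characters; treating it as convergent (homoplasy) costs fewer steps than any alternative tree.
Trait 6: derived state '1' in Taxon 1 and Taxon 3 only — synapomorphy for {Taxon 1, Taxon 3}.
Most parsimonious ingroup topology: (((Taxon 1,Taxon 3),Taxon 9),Taxon 6).
Changes per character on this tree: Trait 1: 1; Trait 2: 1; Trait 3: 1; Trait 4: 1; Trait 5: 2; Trait 6: 1.
Total = 7.

7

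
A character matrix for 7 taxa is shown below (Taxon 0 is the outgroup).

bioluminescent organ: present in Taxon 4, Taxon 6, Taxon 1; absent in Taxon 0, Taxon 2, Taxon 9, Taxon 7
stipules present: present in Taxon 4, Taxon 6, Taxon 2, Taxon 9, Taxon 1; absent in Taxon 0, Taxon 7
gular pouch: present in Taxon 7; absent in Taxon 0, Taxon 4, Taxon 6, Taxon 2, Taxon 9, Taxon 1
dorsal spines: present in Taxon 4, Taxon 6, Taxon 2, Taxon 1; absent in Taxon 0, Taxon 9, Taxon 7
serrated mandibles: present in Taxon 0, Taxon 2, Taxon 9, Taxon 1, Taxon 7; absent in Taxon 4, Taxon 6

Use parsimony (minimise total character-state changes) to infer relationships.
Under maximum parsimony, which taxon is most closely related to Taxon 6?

Taxon 4

Character polarity is set by the outgroup: the derived state is whichever differs from the outgroup's state, so for serrated mandibles the derived state is 'absent', and for the remaining characters it is 'present'.
Only Taxon 1, Taxon 4, and Taxon 6 show the derived state 'present' for bioluminescent organ, supporting them as a clade.
Only Taxon 1, Taxon 2, Taxon 4, Taxon 6, and Taxon 9 show the derived state 'present' for stipules present, supporting them as a clade.
gular pouch: derived state 'present' in Taxon 7 only — an autapomorphy, so it tells us nothing about relationships among taxa.
dorsal spines (derived state 'present') is shared by Taxon 1, Taxon 2, Taxon 4, and Taxon 6 — a synapomorphy uniting that clade.
Only Taxon 4 and Taxon 6 show the derived state 'absent' for serrated mandibles, supporting them as a clade.
Most parsimonious ingroup topology: (((((Taxon 4,Taxon 6),Taxon 1),Taxon 2),Taxon 9),Taxon 7).
Taxon 6 and Taxon 4 form a cherry on this tree, so they are sister taxa.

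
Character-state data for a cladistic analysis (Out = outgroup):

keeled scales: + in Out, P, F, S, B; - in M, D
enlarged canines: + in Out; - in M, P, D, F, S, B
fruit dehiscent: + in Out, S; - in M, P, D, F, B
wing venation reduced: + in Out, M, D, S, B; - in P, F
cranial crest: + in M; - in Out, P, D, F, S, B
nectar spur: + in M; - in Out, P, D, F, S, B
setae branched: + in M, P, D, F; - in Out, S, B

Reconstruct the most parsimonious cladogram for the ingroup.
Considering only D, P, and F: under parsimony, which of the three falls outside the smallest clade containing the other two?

Character polarity is set by the outgroup: the derived state is whichever differs from the outgroup's state, so for keeled scales, enlarged canines, fruit dehiscent, wing venation reduced the derived state is '-', and for the remaining characters it is '+'.
Only D and M show the derived state '-' for keeled scales, supporting them as a clade.
All ingroup taxa share the derived state '-' for enlarged canines; it defines the ingroup but does not resolve relationships within it.
fruit dehiscent (derived state '-') is shared by B, D, F, M, and P — a synapomorphy uniting that clade.
Only F and P show the derived state '-' for wing venation reduced, supporting them as a clade.
cranial crest (derived state '+') is unique to M (autapomorphy; uninformative for grouping).
nectar spur: derived state '+' in M only — an autapomorphy, so it tells us nothing about relationships among taxa.
setae branched (derived state '+') is shared by D, F, M, and P — a synapomorphy uniting that clade.
Most parsimonious ingroup topology: ((((M,D),(P,F)),B),S).
F and P share a more recent common ancestor with each other than either does with D, so D is the least closely related of the three.

D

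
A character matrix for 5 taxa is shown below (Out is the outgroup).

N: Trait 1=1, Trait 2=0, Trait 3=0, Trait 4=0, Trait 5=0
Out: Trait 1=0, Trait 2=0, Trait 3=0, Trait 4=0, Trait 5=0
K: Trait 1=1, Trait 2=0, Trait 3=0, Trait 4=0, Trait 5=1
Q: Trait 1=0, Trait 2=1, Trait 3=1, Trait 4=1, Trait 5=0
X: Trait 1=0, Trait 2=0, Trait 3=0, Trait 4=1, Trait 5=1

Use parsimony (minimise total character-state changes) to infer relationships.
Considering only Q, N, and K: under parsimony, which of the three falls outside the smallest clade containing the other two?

The outgroup has state '0' for every character, so '1' is the derived state throughout.
Only K and N show the derived state '1' for Trait 1, supporting them as a clade.
Trait 2: derived state '1' in Q only — an autapomorphy, so it tells us nothing about relationships among taxa.
Trait 3: derived state '1' in Q only — an autapomorphy, so it tells us nothing about relationships among taxa.
Trait 4: derived state '1' in Q and X only — synapomorphy for {Q, X}.
Trait 5 (state '1') occurs in K and X but conflicts with the nesting implied by the other characters — most parsimoniously interpreted as homoplasy.
Most parsimonious ingroup topology: ((X,Q),(K,N)).
N and K share a more recent common ancestor with each other than either does with Q, so Q is the least closely related of the three.

Q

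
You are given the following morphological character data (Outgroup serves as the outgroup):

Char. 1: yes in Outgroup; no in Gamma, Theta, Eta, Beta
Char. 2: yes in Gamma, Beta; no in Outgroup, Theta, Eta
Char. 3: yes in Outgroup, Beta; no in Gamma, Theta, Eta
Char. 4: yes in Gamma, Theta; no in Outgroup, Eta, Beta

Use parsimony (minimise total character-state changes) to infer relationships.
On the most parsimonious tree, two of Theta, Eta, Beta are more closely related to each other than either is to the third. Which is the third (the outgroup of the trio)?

Character polarity is set by the outgroup: the derived state is whichever differs from the outgroup's state, so for Char. 1, Char. 3 the derived state is 'no', and for the remaining characters it is 'yes'.
All ingroup taxa share the derived state 'no' for Char. 1; it defines the ingroup but does not resolve relationships within it.
Char. 2 groups Beta and Gamma, which is incompatible with the clades supported by the remaining characters; treating it as convergent (homoplasy) costs fewer steps than any alternative tree.
Char. 3: derived state 'no' in Eta, Gamma, and Theta only — synapomorphy for {Eta, Gamma, Theta}.
Char. 4: derived state 'yes' in Gamma and Theta only — synapomorphy for {Gamma, Theta}.
Most parsimonious ingroup topology: (((Gamma,Theta),Eta),Beta).
Eta and Theta share a more recent common ancestor with each other than either does with Beta, so Beta is the least closely related of the three.

Beta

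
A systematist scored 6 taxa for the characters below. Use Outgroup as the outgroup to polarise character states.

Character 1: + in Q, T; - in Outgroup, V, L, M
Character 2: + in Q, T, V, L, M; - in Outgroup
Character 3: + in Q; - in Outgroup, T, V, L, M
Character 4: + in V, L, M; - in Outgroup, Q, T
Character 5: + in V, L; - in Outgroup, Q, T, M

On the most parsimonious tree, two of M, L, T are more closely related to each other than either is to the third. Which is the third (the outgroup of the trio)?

T

The outgroup has state '-' for every character, so '+' is the derived state throughout.
Character 1 (derived state '+') is shared by Q and T — a synapomorphy uniting that clade.
All ingroup taxa share the derived state '+' for Character 2; it defines the ingroup but does not resolve relationships within it.
Character 3 (derived state '+') is unique to Q (autapomorphy; uninformative for grouping).
Only L, M, and V show the derived state '+' for Character 4, supporting them as a clade.
Character 5: derived state '+' in L and V only — synapomorphy for {L, V}.
Most parsimonious ingroup topology: ((Q,T),((V,L),M)).
L and M share a more recent common ancestor with each other than either does with T, so T is the least closely related of the three.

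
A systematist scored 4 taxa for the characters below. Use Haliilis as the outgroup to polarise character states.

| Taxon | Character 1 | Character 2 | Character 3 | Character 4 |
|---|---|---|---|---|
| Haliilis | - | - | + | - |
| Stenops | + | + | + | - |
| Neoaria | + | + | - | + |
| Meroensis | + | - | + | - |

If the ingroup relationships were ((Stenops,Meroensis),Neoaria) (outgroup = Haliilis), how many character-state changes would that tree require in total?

Map each character onto ((Stenops,Meroensis),Neoaria) (rooted by Haliilis) and count the minimum state changes it requires (Fitch parsimony):
Character 1: 1; Character 2: 2; Character 3: 1; Character 4: 1.
Total tree length = 5.

5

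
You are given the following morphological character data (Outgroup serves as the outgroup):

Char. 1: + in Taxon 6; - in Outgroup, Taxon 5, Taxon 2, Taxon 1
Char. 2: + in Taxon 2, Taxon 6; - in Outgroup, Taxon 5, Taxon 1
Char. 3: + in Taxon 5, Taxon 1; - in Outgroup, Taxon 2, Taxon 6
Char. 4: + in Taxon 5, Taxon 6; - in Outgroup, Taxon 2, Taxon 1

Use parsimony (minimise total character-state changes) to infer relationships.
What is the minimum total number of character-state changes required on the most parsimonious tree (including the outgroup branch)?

The outgroup has state '-' for every character, so '+' is the derived state throughout.
Char. 1: derived state '+' in Taxon 6 only — an autapomorphy, so it tells us nothing about relationships among taxa.
Only Taxon 2 and Taxon 6 show the derived state '+' for Char. 2, supporting them as a clade.
Char. 3: derived state '+' in Taxon 1 and Taxon 5 only — synapomorphy for {Taxon 1, Taxon 5}.
Char. 4 (state '+') occurs in Taxon 5 and Taxon 6 but conflicts with the nesting implied by the other characters — most parsimoniously interpreted as homoplasy.
Most parsimonious ingroup topology: ((Taxon 5,Taxon 1),(Taxon 2,Taxon 6)).
Changes per character on this tree: Char. 1: 1; Char. 2: 1; Char. 3: 1; Char. 4: 2.
Total = 5.

5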